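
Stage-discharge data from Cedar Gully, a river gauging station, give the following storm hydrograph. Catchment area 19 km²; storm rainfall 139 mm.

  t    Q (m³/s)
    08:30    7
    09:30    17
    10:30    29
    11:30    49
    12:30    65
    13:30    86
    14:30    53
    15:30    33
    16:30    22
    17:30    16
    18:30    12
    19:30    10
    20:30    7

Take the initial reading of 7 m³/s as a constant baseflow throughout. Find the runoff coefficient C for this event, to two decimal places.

ΣQ_DR = 315.0 m³/s; V = ΣQ_DR·Δt = 1.134 × 10^6 m³.
Runoff depth d = V / A = 59.68 mm.
C = d / P = 59.68 / 139 = 0.43.

C ≈ 0.43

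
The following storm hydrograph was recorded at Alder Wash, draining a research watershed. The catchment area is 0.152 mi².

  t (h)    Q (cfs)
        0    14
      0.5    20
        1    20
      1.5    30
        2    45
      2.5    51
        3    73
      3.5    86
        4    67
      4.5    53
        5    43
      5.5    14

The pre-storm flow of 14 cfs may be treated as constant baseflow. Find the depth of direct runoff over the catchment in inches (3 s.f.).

d ≈ 1.77 in

Direct runoff: 0.0, 6.0, 6.0, 16.0, 31.0, 37.0, 59.0, 72.0, 53.0, 39.0, 29.0, 0.0 cfs; ΣQ_DR = 348.0 cfs.
V = ΣQ_DR · Δt = 348.0 × 1800 s = 6.264 × 10^5 ft³.
Over A = 0.152 mi², depth = V / A = 1.77 in.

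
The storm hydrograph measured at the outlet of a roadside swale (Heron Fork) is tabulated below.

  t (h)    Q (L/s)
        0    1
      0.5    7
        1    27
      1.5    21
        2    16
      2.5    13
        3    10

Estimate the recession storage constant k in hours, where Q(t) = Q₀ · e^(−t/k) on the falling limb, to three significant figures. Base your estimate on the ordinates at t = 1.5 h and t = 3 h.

k ≈ 2.02 h

On the falling limb, Q drops from 21 to 10 L/s between t = 1.5 h and t = 3 h (Δt = 1.5 h).
k = −Δt / ln(Q₂/Q₁) = −1.5 / ln(10/21) = 2.02 h.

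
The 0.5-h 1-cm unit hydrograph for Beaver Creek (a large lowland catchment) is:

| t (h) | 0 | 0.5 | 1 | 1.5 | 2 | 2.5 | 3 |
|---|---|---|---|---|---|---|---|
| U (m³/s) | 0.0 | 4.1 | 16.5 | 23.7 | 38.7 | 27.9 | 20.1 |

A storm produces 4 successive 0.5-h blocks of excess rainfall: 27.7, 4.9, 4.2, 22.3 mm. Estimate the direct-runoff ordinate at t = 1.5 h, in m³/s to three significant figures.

By discrete convolution, Q_j = Σ (P_i / 10 mm) · U_{j−i}.
At t = 1.5 h (j=3): Q = (27.7/10)·23.7 + (4.9/10)·16.5 + (4.2/10)·4.1 + (22.3/10)·0.0 = 75.5 m³/s.

Q ≈ 75.5 m³/s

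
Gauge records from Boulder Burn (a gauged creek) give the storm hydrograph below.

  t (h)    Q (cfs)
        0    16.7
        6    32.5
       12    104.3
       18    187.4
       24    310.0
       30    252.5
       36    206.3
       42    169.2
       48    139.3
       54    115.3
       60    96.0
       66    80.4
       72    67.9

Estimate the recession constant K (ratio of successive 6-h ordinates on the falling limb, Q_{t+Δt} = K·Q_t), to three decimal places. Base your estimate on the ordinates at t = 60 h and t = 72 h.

Using the recession-limb readings at t = 60 h and t = 72 h: Q falls from 96.0 to 67.9 cfs over 2 intervals.
K = (Q₂/Q₁)^(1/2) = (67.9/96.0)^(1/2) = 0.841.

K ≈ 0.841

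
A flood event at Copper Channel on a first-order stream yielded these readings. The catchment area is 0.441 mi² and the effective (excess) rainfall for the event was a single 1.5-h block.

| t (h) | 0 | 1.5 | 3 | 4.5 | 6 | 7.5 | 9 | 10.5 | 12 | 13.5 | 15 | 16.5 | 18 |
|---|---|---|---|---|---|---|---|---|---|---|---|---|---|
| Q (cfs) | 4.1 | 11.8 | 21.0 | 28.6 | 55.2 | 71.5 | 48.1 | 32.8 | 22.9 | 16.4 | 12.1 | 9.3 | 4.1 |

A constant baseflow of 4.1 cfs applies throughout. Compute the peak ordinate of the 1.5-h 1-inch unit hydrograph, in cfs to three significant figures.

Direct runoff: 0.0, 7.7, 16.9, 24.5, 51.1, 67.4, 44.0, 28.7, 18.8, 12.3, 8.0, 5.2, 0.0 cfs; ΣQ_DR = 284.6 cfs, peak = 67.4 cfs.
Runoff depth d = ΣQ_DR·Δt / A = 284.6 × 5400 / (0.441 mi²) = 1.500 in.
The 1-inch UH is the DRH scaled by (1 in)/d, so U_p = 67.4 × 1/1.500 = 44.9 cfs.

U_p ≈ 44.9 cfs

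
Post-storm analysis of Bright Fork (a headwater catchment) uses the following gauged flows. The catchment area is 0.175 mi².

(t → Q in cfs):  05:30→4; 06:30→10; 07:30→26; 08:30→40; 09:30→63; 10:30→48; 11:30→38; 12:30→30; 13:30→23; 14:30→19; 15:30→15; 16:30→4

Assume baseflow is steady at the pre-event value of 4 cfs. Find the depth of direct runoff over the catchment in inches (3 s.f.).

d ≈ 2.41 in

Direct runoff: 0.0, 6.0, 22.0, 36.0, 59.0, 44.0, 34.0, 26.0, 19.0, 15.0, 11.0, 0.0 cfs; ΣQ_DR = 272.0 cfs.
V = ΣQ_DR · Δt = 272.0 × 3600 s = 9.792 × 10^5 ft³.
Over A = 0.175 mi², depth = V / A = 2.41 in.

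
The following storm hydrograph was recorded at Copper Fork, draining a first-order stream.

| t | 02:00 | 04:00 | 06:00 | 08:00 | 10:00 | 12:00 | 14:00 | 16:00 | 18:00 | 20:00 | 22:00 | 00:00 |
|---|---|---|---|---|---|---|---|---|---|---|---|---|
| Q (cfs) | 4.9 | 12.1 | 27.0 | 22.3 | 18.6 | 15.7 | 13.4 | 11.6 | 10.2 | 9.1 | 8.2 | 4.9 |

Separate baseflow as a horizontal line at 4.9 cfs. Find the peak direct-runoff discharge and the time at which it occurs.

Subtracting baseflow gives direct-runoff ordinates: 0.0, 7.2, 22.1, 17.4, 13.7, 10.8, 8.5, 6.7, 5.3, 4.2, 3.3, 0.0 cfs.
The maximum is 22.1 cfs, occurring at the reading for t = 06:00.

Q_p = 22.1 cfs at t = 06:00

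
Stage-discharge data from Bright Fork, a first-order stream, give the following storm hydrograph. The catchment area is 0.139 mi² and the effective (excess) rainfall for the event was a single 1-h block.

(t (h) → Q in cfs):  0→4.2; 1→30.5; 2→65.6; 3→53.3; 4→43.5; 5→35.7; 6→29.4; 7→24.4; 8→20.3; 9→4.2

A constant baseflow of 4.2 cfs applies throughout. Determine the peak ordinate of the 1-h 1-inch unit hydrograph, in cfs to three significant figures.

Direct runoff: 0.0, 26.3, 61.4, 49.1, 39.3, 31.5, 25.2, 20.2, 16.1, 0.0 cfs; ΣQ_DR = 269.1 cfs, peak = 61.4 cfs.
Runoff depth d = ΣQ_DR·Δt / A = 269.1 × 3600 / (0.139 mi²) = 3.000 in.
The 1-inch UH is the DRH scaled by (1 in)/d, so U_p = 61.4 × 1/3.000 = 20.5 cfs.

U_p ≈ 20.5 cfs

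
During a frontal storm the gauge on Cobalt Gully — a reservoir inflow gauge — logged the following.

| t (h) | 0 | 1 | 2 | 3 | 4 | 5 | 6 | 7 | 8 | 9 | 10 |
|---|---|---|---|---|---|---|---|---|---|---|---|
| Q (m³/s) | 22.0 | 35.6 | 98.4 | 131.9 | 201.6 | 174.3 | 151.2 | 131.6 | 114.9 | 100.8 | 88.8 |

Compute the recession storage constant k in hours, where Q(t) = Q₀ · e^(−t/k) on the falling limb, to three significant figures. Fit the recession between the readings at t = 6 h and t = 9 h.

k ≈ 7.40 h

On the falling limb, Q drops from 151.2 to 100.8 m³/s between t = 6 h and t = 9 h (Δt = 3 h).
k = −Δt / ln(Q₂/Q₁) = −3 / ln(100.8/151.2) = 7.40 h.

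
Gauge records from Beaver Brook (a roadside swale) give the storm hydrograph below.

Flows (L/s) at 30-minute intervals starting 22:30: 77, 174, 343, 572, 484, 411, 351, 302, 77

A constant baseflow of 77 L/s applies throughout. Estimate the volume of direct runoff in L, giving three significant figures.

V ≈ 3.78 × 10^6 L

Direct-runoff ordinates (Q − Q_b): 0.0, 97.0, 266.0, 495.0, 407.0, 334.0, 274.0, 225.0, 0.0 L/s.
ΣQ_DR = 2098 L/s.
With Δt = 0.5 h = 1800 s, V = ΣQ_DR · Δt = 2098 × 1800 = 3.78 × 10^6 L.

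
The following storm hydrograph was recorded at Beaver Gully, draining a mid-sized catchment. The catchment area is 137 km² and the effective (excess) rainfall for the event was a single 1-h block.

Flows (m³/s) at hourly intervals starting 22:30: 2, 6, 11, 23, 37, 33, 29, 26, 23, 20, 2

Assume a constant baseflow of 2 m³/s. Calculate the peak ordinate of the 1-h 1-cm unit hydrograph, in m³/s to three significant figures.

U_p ≈ 70.1 m³/s

Direct runoff: 0.0, 4.0, 9.0, 21.0, 35.0, 31.0, 27.0, 24.0, 21.0, 18.0, 0.0 m³/s; ΣQ_DR = 190.0 m³/s, peak = 35.0 m³/s.
Runoff depth d = ΣQ_DR·Δt / A = 190.0 × 3600 / (137 km²) = 4.993 mm.
The 1-cm UH is the DRH scaled by (10 mm)/d, so U_p = 35.0 × 10/4.993 = 70.1 m³/s.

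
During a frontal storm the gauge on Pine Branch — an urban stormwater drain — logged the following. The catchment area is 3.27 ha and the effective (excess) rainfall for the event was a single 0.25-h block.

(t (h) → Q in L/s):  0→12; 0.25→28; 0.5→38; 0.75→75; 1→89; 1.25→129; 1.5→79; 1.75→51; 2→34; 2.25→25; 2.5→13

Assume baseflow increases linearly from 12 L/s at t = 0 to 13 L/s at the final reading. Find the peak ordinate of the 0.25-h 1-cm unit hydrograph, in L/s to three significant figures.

U_p ≈ 97.2 L/s

Direct runoff: 0.00, 15.90, 25.80, 62.70, 76.60, 116.50, 66.40, 38.30, 21.20, 12.10, 0.00 L/s; ΣQ_DR = 435.5 L/s, peak = 116.50 L/s.
Runoff depth d = ΣQ_DR·Δt / A = 435.5 × 900 / (3.27 ha) = 11.99 mm.
The 1-cm UH is the DRH scaled by (10 mm)/d, so U_p = 116.50 × 10/11.99 = 97.2 L/s.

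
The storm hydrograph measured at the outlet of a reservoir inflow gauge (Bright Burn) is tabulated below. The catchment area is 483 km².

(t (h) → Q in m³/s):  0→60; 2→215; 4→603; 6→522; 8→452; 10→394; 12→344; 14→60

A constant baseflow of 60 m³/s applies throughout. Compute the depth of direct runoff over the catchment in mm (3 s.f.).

Direct runoff: 0.0, 155.0, 543.0, 462.0, 392.0, 334.0, 284.0, 0.0 m³/s; ΣQ_DR = 2170 m³/s.
V = ΣQ_DR · Δt = 2170 × 7200 s = 1.562 × 10^7 m³.
Over A = 483 km², depth = V / A = 32.3 mm.

d ≈ 32.3 mm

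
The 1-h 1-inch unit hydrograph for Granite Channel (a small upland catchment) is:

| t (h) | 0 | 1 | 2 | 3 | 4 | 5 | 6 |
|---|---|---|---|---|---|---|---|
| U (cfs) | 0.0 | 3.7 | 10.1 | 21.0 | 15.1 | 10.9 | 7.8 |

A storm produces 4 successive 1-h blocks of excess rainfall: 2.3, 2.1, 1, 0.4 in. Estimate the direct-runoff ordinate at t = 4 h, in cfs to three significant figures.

Q ≈ 90.4 cfs

By discrete convolution, Q_j = Σ (P_i / 1 in) · U_{j−i}.
At t = 4 h (j=4): Q = (2.3/1)·15.1 + (2.1/1)·21.0 + (1/1)·10.1 + (0.4/1)·3.7 = 90.4 cfs.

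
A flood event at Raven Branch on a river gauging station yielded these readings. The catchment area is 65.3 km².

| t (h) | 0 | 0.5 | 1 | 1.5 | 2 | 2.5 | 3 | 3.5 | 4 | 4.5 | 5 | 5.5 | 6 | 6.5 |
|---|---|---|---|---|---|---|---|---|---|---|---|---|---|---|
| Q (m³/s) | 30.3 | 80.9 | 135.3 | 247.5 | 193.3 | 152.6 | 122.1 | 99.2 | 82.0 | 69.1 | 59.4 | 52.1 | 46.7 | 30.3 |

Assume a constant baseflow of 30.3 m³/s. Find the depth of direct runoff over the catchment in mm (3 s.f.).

Direct runoff: 0.0, 50.6, 105.0, 217.2, 163.0, 122.3, 91.8, 68.9, 51.7, 38.8, 29.1, 21.8, 16.4, 0.0 m³/s; ΣQ_DR = 976.6 m³/s.
V = ΣQ_DR · Δt = 976.6 × 1800 s = 1.758 × 10^6 m³.
Over A = 65.3 km², depth = V / A = 26.9 mm.

d ≈ 26.9 mm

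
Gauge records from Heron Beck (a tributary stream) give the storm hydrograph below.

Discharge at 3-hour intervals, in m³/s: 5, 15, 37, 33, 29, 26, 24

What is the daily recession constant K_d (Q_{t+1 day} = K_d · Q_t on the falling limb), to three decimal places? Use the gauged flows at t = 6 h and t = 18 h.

K_d ≈ 0.421

Between t = 6 h and t = 18 h the flow falls from 37 to 24 m³/s over 4×3 h = 12 h.
Per-interval ratio K = (24/37)^(1/4) = 0.8974; K_d = K^(24/3) = 0.421.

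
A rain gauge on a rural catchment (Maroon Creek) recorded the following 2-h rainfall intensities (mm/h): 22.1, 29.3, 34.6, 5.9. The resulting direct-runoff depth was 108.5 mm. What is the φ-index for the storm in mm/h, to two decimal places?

φ ≈ 10.58 mm/h

Only the 3 blocks with intensity above φ contribute runoff: 22.1, 29.3, 34.6 mm/h.
Σ(I−φ)·Δt = d  ⇒  (22.1+29.3+34.6 − 3φ)·2 = 108.5
φ = (86.00 − 108.5/2) / 3 = 10.58 mm/h.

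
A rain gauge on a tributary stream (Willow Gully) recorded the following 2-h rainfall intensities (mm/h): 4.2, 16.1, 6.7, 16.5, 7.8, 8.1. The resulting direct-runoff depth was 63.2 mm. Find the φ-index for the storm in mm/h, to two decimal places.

Only the 5 blocks with intensity above φ contribute runoff: 16.1, 6.7, 16.5, 7.8, 8.1 mm/h.
Σ(I−φ)·Δt = d  ⇒  (16.1+6.7+16.5+7.8+8.1 − 5φ)·2 = 63.2
φ = (55.20 − 63.2/2) / 5 = 4.72 mm/h.

φ ≈ 4.72 mm/h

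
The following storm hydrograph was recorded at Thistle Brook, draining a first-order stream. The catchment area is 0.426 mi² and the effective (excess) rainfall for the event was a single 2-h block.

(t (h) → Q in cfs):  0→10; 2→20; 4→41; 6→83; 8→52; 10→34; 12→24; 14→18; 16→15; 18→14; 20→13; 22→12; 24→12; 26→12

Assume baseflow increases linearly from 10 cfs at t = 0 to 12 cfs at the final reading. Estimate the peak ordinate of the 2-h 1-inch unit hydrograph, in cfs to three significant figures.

U_p ≈ 48.4 cfs

Direct runoff: 0.00, 9.85, 30.69, 72.54, 41.38, 23.23, 13.08, 6.92, 3.77, 2.62, 1.46, 0.31, 0.15, 0.00 cfs; ΣQ_DR = 206.0 cfs, peak = 72.54 cfs.
Runoff depth d = ΣQ_DR·Δt / A = 206.0 × 7200 / (0.426 mi²) = 1.499 in.
The 1-inch UH is the DRH scaled by (1 in)/d, so U_p = 72.54 × 1/1.499 = 48.4 cfs.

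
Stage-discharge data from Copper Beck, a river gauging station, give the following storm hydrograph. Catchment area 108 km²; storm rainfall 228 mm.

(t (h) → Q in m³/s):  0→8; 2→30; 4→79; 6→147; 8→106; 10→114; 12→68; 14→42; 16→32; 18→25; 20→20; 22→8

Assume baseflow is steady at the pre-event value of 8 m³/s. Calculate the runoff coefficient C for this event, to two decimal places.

C ≈ 0.17

ΣQ_DR = 583.0 m³/s; V = ΣQ_DR·Δt = 4.198 × 10^6 m³.
Runoff depth d = V / A = 38.87 mm.
C = d / P = 38.87 / 228 = 0.17.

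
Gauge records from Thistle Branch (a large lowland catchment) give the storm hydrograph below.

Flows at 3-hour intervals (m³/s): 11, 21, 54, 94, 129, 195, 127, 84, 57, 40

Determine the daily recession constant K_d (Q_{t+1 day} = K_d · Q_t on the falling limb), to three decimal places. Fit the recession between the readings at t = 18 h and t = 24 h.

Between t = 18 h and t = 24 h the flow falls from 127 to 57 m³/s over 2×3 h = 6 h.
Per-interval ratio K = (57/127)^(1/2) = 0.6699; K_d = K^(24/3) = 0.041.

K_d ≈ 0.041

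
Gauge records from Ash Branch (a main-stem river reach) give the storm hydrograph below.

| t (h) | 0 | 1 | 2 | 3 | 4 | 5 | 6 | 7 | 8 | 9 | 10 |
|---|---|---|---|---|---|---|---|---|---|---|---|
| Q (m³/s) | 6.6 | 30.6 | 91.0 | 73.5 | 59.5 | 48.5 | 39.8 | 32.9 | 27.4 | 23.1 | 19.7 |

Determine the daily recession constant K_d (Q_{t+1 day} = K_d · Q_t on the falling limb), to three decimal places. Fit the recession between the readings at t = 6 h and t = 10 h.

K_d ≈ 0.015

Between t = 6 h and t = 10 h the flow falls from 39.8 to 19.7 m³/s over 4×1 h = 4 h.
Per-interval ratio K = (19.7/39.8)^(1/4) = 0.8388; K_d = K^(24/1) = 0.015.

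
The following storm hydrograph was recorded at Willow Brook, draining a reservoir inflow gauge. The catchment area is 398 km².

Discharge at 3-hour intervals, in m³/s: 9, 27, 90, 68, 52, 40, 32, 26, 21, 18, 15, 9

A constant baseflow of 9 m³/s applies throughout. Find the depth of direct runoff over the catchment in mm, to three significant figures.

Direct runoff: 0.0, 18.0, 81.0, 59.0, 43.0, 31.0, 23.0, 17.0, 12.0, 9.0, 6.0, 0.0 m³/s; ΣQ_DR = 299.0 m³/s.
V = ΣQ_DR · Δt = 299.0 × 10800 s = 3.229 × 10^6 m³.
Over A = 398 km², depth = V / A = 8.11 mm.

d ≈ 8.11 mm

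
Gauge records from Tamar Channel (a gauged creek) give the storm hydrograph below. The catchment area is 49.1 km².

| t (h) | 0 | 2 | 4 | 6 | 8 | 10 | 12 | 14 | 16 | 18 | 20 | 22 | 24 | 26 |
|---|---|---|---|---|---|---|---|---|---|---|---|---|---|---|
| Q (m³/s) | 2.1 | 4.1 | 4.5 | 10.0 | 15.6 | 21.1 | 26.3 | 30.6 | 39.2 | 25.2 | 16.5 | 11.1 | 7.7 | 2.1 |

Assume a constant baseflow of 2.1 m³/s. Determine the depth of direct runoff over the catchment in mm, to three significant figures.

Direct runoff: 0.0, 2.0, 2.4, 7.9, 13.5, 19.0, 24.2, 28.5, 37.1, 23.1, 14.4, 9.0, 5.6, 0.0 m³/s; ΣQ_DR = 186.7 m³/s.
V = ΣQ_DR · Δt = 186.7 × 7200 s = 1.344 × 10^6 m³.
Over A = 49.1 km², depth = V / A = 27.4 mm.

d ≈ 27.4 mm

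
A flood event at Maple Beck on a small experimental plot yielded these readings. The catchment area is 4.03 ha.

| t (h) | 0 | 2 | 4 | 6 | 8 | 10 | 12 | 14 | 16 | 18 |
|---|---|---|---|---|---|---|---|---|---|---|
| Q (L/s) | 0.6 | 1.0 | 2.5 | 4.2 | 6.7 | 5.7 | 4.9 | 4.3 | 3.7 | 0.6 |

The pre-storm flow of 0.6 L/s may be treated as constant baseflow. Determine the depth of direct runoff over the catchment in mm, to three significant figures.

Direct runoff: 0.0, 0.4, 1.9, 3.6, 6.1, 5.1, 4.3, 3.7, 3.1, 0.0 L/s; ΣQ_DR = 28.20 L/s.
V = ΣQ_DR · Δt = 28.20 × 7200 s = 2.030 × 10^5 L.
Over A = 4.03 ha, depth = V / A = 5.04 mm.

d ≈ 5.04 mm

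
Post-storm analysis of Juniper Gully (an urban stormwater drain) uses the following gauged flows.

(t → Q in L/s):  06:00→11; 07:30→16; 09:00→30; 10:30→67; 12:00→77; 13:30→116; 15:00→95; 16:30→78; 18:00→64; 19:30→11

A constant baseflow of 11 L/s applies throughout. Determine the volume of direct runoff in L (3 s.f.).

Direct-runoff ordinates (Q − Q_b): 0.0, 5.0, 19.0, 56.0, 66.0, 105.0, 84.0, 67.0, 53.0, 0.0 L/s.
ΣQ_DR = 455.0 L/s.
With Δt = 1.5 h = 5400 s, V = ΣQ_DR · Δt = 455.0 × 5400 = 2.46 × 10^6 L.

V ≈ 2.46 × 10^6 L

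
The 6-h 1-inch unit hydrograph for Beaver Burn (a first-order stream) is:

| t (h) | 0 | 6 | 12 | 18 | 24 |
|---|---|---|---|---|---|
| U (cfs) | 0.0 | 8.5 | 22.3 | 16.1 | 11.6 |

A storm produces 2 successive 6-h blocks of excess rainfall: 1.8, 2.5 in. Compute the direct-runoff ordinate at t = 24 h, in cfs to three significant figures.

By discrete convolution, Q_j = Σ (P_i / 1 in) · U_{j−i}.
At t = 24 h (j=4): Q = (1.8/1)·11.6 + (2.5/1)·16.1 = 61.1 cfs.

Q ≈ 61.1 cfs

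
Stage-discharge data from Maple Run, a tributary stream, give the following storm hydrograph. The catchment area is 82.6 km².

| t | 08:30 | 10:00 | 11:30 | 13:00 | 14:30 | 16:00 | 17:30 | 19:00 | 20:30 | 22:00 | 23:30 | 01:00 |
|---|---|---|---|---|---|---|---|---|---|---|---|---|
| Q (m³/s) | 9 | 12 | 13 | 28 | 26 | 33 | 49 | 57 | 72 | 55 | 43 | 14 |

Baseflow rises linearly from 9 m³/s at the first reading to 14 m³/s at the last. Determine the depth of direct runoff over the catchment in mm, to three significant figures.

d ≈ 17.8 mm

Direct runoff: 0.00, 2.55, 3.09, 17.64, 15.18, 21.73, 37.27, 44.82, 59.36, 41.91, 29.45, 0.00 m³/s; ΣQ_DR = 273.0 m³/s.
V = ΣQ_DR · Δt = 273.0 × 5400 s = 1.474 × 10^6 m³.
Over A = 82.6 km², depth = V / A = 17.8 mm.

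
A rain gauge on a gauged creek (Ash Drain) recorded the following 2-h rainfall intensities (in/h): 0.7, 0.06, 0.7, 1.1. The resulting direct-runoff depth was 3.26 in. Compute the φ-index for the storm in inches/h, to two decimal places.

Only the 3 blocks with intensity above φ contribute runoff: 0.7, 0.7, 1.1 in/h.
Σ(I−φ)·Δt = d  ⇒  (0.7+0.7+1.1 − 3φ)·2 = 3.26
φ = (2.500 − 3.26/2) / 3 = 0.29 in/h.

φ ≈ 0.29 in/h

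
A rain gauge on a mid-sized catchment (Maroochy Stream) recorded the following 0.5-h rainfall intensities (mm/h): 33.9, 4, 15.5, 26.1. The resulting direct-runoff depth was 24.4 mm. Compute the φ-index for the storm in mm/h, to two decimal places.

Only the 3 blocks with intensity above φ contribute runoff: 33.9, 15.5, 26.1 mm/h.
Σ(I−φ)·Δt = d  ⇒  (33.9+15.5+26.1 − 3φ)·0.5 = 24.4
φ = (75.50 − 24.4/0.5) / 3 = 8.90 mm/h.

φ ≈ 8.90 mm/h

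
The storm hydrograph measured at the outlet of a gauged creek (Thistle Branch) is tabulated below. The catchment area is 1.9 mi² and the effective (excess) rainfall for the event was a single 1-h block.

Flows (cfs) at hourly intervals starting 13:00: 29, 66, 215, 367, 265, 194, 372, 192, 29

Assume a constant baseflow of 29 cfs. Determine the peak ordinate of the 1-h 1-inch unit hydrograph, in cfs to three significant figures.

Direct runoff: 0.0, 37.0, 186.0, 338.0, 236.0, 165.0, 343.0, 163.0, 0.0 cfs; ΣQ_DR = 1468 cfs, peak = 343.0 cfs.
Runoff depth d = ΣQ_DR·Δt / A = 1468 × 3600 / (1.9 mi²) = 1.197 in.
The 1-inch UH is the DRH scaled by (1 in)/d, so U_p = 343.0 × 1/1.197 = 286 cfs.

U_p ≈ 286 cfs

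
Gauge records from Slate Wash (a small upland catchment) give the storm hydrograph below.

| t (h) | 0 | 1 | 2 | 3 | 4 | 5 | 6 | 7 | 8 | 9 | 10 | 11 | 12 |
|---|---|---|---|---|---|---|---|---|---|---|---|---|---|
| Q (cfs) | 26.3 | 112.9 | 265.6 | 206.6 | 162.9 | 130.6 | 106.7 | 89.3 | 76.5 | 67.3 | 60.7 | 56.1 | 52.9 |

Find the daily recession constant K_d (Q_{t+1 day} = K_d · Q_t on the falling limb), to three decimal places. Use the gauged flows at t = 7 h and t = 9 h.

Between t = 7 h and t = 9 h the flow falls from 89.3 to 67.3 cfs over 2×1 h = 2 h.
Per-interval ratio K = (67.3/89.3)^(1/2) = 0.8681; K_d = K^(24/1) = 0.034.

K_d ≈ 0.034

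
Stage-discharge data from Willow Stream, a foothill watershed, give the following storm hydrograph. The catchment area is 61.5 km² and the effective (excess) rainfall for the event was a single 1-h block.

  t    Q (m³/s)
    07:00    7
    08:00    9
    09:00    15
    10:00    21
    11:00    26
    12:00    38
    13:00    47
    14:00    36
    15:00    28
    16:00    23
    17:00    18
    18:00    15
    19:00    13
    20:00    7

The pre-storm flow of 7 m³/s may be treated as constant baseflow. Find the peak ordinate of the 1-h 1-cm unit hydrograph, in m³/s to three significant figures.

U_p ≈ 33.3 m³/s

Direct runoff: 0.0, 2.0, 8.0, 14.0, 19.0, 31.0, 40.0, 29.0, 21.0, 16.0, 11.0, 8.0, 6.0, 0.0 m³/s; ΣQ_DR = 205.0 m³/s, peak = 40.0 m³/s.
Runoff depth d = ΣQ_DR·Δt / A = 205.0 × 3600 / (61.5 km²) = 12.00 mm.
The 1-cm UH is the DRH scaled by (10 mm)/d, so U_p = 40.0 × 10/12.00 = 33.3 m³/s.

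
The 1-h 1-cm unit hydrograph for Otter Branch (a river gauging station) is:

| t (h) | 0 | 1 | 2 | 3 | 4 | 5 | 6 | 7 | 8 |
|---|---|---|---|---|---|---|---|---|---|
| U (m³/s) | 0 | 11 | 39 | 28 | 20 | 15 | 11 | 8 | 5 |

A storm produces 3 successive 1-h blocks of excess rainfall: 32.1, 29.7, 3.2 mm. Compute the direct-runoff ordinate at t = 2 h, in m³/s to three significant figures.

Q ≈ 158 m³/s

By discrete convolution, Q_j = Σ (P_i / 10 mm) · U_{j−i}.
At t = 2 h (j=2): Q = (32.1/10)·39 + (29.7/10)·11 + (3.2/10)·0 = 158 m³/s.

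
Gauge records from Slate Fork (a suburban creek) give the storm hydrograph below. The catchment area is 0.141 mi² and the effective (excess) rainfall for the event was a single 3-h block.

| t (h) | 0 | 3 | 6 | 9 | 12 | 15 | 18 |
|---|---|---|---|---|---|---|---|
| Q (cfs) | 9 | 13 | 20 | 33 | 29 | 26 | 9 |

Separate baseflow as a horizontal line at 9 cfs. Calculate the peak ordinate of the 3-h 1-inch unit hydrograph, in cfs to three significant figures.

Direct runoff: 0.0, 4.0, 11.0, 24.0, 20.0, 17.0, 0.0 cfs; ΣQ_DR = 76.00 cfs, peak = 24.0 cfs.
Runoff depth d = ΣQ_DR·Δt / A = 76.00 × 10800 / (0.141 mi²) = 2.506 in.
The 1-inch UH is the DRH scaled by (1 in)/d, so U_p = 24.0 × 1/2.506 = 9.58 cfs.

U_p ≈ 9.58 cfs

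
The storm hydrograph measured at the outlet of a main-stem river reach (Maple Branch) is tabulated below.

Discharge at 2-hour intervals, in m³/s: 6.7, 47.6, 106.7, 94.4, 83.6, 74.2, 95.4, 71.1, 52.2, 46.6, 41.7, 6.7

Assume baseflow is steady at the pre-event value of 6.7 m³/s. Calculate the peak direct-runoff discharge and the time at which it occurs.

Subtracting baseflow gives direct-runoff ordinates: 0.0, 40.9, 100.0, 87.7, 76.9, 67.5, 88.7, 64.4, 45.5, 39.9, 35.0, 0.0 m³/s.
The maximum is 100.0 m³/s, occurring at the reading for t = 4 h.

Q_p = 100.0 m³/s at t = 4 h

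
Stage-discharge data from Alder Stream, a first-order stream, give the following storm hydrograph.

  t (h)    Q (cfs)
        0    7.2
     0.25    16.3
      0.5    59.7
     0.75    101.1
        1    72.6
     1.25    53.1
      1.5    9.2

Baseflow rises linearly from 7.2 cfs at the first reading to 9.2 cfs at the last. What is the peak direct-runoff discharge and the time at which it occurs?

Q_p = 92.90 cfs at t = 0.75 h

Subtracting baseflow gives direct-runoff ordinates: 0.00, 8.77, 51.83, 92.90, 64.07, 44.23, 0.00 cfs.
The maximum is 92.90 cfs, occurring at the reading for t = 0.75 h.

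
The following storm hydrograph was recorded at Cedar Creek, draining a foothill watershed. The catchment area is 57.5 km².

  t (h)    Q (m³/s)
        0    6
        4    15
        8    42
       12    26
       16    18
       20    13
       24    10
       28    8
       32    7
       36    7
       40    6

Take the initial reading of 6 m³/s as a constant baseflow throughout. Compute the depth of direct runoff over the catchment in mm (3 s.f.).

d ≈ 23.0 mm

Direct runoff: 0.0, 9.0, 36.0, 20.0, 12.0, 7.0, 4.0, 2.0, 1.0, 1.0, 0.0 m³/s; ΣQ_DR = 92.00 m³/s.
V = ΣQ_DR · Δt = 92.00 × 14400 s = 1.325 × 10^6 m³.
Over A = 57.5 km², depth = V / A = 23.0 mm.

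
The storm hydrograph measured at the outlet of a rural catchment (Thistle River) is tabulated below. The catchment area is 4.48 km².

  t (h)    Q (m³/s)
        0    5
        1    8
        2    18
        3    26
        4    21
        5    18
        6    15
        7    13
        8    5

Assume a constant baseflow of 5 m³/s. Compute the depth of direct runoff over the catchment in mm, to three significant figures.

Direct runoff: 0.0, 3.0, 13.0, 21.0, 16.0, 13.0, 10.0, 8.0, 0.0 m³/s; ΣQ_DR = 84.00 m³/s.
V = ΣQ_DR · Δt = 84.00 × 3600 s = 3.024 × 10^5 m³.
Over A = 4.48 km², depth = V / A = 67.5 mm.

d ≈ 67.5 mm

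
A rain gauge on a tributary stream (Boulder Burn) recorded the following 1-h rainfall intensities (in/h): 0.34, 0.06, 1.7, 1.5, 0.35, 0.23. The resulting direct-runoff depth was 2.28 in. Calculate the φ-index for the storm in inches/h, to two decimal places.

φ ≈ 0.46 in/h

Only the 2 blocks with intensity above φ contribute runoff: 1.7, 1.5 in/h.
Σ(I−φ)·Δt = d  ⇒  (1.7+1.5 − 2φ)·1 = 2.28
φ = (3.200 − 2.28/1) / 2 = 0.46 in/h.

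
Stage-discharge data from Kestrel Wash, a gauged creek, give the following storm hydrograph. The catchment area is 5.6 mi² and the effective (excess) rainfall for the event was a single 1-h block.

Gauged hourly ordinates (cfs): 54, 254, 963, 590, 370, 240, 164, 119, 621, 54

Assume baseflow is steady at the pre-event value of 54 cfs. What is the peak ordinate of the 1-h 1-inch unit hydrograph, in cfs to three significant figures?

U_p ≈ 1140 cfs

Direct runoff: 0.0, 200.0, 909.0, 536.0, 316.0, 186.0, 110.0, 65.0, 567.0, 0.0 cfs; ΣQ_DR = 2889 cfs, peak = 909.0 cfs.
Runoff depth d = ΣQ_DR·Δt / A = 2889 × 3600 / (5.6 mi²) = 0.7994 in.
The 1-inch UH is the DRH scaled by (1 in)/d, so U_p = 909.0 × 1/0.7994 = 1140 cfs.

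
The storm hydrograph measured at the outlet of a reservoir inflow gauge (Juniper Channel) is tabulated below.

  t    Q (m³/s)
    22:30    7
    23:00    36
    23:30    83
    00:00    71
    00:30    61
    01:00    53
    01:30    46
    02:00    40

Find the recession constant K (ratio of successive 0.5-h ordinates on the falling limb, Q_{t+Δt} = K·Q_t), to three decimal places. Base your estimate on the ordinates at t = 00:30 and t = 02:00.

K ≈ 0.869

Using the recession-limb readings at t = 00:30 and t = 02:00: Q falls from 61 to 40 m³/s over 3 intervals.
K = (Q₂/Q₁)^(1/3) = (40/61)^(1/3) = 0.869.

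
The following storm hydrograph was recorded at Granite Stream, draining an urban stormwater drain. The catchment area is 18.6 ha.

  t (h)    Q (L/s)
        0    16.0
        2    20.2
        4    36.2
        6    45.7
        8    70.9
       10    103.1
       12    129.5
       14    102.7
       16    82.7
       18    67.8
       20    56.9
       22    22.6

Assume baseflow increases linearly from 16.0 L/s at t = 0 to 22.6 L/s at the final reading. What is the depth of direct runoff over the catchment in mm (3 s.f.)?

Direct runoff: 0.00, 3.60, 19.00, 27.90, 52.50, 84.10, 109.90, 82.50, 61.90, 46.40, 34.90, 0.00 L/s; ΣQ_DR = 522.7 L/s.
V = ΣQ_DR · Δt = 522.7 × 7200 s = 3.763 × 10^6 L.
Over A = 18.6 ha, depth = V / A = 20.2 mm.

d ≈ 20.2 mm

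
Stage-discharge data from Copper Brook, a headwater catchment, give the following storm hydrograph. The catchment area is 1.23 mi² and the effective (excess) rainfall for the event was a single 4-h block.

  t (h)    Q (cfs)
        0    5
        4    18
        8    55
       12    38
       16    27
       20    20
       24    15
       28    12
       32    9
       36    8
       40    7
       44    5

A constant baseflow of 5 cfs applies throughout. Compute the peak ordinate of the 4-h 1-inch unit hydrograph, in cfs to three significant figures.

Direct runoff: 0.0, 13.0, 50.0, 33.0, 22.0, 15.0, 10.0, 7.0, 4.0, 3.0, 2.0, 0.0 cfs; ΣQ_DR = 159.0 cfs, peak = 50.0 cfs.
Runoff depth d = ΣQ_DR·Δt / A = 159.0 × 14400 / (1.23 mi²) = 0.8012 in.
The 1-inch UH is the DRH scaled by (1 in)/d, so U_p = 50.0 × 1/0.8012 = 62.4 cfs.

U_p ≈ 62.4 cfs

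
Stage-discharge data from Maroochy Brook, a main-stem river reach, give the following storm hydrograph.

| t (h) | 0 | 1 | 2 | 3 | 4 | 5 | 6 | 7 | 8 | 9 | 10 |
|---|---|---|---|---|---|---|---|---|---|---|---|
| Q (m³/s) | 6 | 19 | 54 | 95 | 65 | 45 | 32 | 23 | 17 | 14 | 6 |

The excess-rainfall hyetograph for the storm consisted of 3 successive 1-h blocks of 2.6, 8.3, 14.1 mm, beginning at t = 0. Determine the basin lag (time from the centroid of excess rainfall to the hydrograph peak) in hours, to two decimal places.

t_L ≈ 1.04 h

Centroid of excess rainfall: t_c = Σ P_i·t̄_i / ΣP_i = 1.9600 h (block centres at 0.5, 1.5, 2.5 h).
Hydrograph peak occurs at t = 3 h, so basin lag t_L = 3 − 1.9600 = 1.04 h.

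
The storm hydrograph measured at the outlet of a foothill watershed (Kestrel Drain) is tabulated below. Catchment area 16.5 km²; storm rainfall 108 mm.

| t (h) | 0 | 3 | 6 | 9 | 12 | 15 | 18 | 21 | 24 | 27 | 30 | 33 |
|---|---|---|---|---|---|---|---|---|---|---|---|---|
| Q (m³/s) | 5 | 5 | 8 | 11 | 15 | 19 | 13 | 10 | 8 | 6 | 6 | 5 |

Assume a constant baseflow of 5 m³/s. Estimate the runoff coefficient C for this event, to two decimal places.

ΣQ_DR = 51.00 m³/s; V = ΣQ_DR·Δt = 5.508 × 10^5 m³.
Runoff depth d = V / A = 33.38 mm.
C = d / P = 33.38 / 108 = 0.31.

C ≈ 0.31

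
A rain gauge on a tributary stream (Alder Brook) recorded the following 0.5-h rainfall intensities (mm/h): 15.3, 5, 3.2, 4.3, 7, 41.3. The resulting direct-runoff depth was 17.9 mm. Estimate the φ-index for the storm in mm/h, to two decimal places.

φ ≈ 10.40 mm/h

Only the 2 blocks with intensity above φ contribute runoff: 15.3, 41.3 mm/h.
Σ(I−φ)·Δt = d  ⇒  (15.3+41.3 − 2φ)·0.5 = 17.9
φ = (56.60 − 17.9/0.5) / 2 = 10.40 mm/h.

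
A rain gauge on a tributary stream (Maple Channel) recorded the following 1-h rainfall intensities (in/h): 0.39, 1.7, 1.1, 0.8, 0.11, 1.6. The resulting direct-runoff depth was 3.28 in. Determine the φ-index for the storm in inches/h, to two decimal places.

φ ≈ 0.48 in/h

Only the 4 blocks with intensity above φ contribute runoff: 1.7, 1.1, 0.8, 1.6 in/h.
Σ(I−φ)·Δt = d  ⇒  (1.7+1.1+0.8+1.6 − 4φ)·1 = 3.28
φ = (5.200 − 3.28/1) / 4 = 0.48 in/h.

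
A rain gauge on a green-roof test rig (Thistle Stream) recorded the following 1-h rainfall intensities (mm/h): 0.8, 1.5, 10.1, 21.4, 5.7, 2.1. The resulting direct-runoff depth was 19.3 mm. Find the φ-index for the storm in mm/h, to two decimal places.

φ ≈ 6.10 mm/h

Only the 2 blocks with intensity above φ contribute runoff: 10.1, 21.4 mm/h.
Σ(I−φ)·Δt = d  ⇒  (10.1+21.4 − 2φ)·1 = 19.3
φ = (31.50 − 19.3/1) / 2 = 6.10 mm/h.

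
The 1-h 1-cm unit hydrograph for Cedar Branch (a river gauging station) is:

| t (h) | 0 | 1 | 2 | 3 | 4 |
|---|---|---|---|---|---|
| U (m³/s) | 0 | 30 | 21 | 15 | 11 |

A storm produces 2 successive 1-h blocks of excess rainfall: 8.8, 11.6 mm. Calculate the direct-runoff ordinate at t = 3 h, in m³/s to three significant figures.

Q ≈ 37.6 m³/s

By discrete convolution, Q_j = Σ (P_i / 10 mm) · U_{j−i}.
At t = 3 h (j=3): Q = (8.8/10)·15 + (11.6/10)·21 = 37.6 m³/s.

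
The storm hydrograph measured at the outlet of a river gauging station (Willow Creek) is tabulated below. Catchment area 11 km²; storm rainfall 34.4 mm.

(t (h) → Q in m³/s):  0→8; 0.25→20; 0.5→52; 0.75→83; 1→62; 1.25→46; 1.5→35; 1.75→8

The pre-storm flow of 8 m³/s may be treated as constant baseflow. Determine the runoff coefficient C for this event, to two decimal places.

C ≈ 0.59

ΣQ_DR = 250.0 m³/s; V = ΣQ_DR·Δt = 2.250 × 10^5 m³.
Runoff depth d = V / A = 20.45 mm.
C = d / P = 20.45 / 34.4 = 0.59.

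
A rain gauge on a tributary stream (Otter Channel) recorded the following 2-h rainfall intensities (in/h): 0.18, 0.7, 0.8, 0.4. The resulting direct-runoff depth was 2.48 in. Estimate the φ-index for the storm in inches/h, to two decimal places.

φ ≈ 0.22 in/h

Only the 3 blocks with intensity above φ contribute runoff: 0.7, 0.8, 0.4 in/h.
Σ(I−φ)·Δt = d  ⇒  (0.7+0.8+0.4 − 3φ)·2 = 2.48
φ = (1.900 − 2.48/2) / 3 = 0.22 in/h.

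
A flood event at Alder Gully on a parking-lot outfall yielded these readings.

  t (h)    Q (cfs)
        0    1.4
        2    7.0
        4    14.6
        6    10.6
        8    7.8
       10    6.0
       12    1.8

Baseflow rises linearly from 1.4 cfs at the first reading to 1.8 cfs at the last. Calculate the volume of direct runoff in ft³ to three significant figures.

Direct-runoff ordinates (Q − Q_b): 0.00, 5.53, 13.07, 9.00, 6.13, 4.27, 0.00 cfs.
ΣQ_DR = 38.00 cfs.
With Δt = 2 h = 7200 s, V = ΣQ_DR · Δt = 38.00 × 7200 = 2.74 × 10^5 ft³.

V ≈ 2.74 × 10^5 ft³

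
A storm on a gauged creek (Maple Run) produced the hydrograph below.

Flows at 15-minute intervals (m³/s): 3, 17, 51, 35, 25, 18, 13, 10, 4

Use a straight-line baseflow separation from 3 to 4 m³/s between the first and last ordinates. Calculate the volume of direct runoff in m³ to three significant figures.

Direct-runoff ordinates (Q − Q_b): 0.00, 13.88, 47.75, 31.62, 21.50, 14.38, 9.25, 6.12, 0.00 m³/s.
ΣQ_DR = 144.5 m³/s.
With Δt = 0.25 h = 900 s, V = ΣQ_DR · Δt = 144.5 × 900 = 1.30 × 10^5 m³.

V ≈ 1.30 × 10^5 m³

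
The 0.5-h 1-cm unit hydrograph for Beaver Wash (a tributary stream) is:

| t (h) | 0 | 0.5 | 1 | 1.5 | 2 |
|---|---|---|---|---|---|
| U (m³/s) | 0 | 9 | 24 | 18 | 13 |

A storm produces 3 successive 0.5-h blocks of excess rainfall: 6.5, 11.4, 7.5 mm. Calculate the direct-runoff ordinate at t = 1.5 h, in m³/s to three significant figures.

By discrete convolution, Q_j = Σ (P_i / 10 mm) · U_{j−i}.
At t = 1.5 h (j=3): Q = (6.5/10)·18 + (11.4/10)·24 + (7.5/10)·9 = 45.8 m³/s.

Q ≈ 45.8 m³/s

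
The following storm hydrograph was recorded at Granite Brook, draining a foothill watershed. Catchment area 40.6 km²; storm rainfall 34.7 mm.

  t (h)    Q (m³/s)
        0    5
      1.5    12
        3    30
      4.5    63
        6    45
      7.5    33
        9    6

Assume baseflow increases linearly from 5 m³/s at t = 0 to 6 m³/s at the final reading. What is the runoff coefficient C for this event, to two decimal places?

C ≈ 0.60

ΣQ_DR = 155.5 m³/s; V = ΣQ_DR·Δt = 8.397 × 10^5 m³.
Runoff depth d = V / A = 20.68 mm.
C = d / P = 20.68 / 34.7 = 0.60.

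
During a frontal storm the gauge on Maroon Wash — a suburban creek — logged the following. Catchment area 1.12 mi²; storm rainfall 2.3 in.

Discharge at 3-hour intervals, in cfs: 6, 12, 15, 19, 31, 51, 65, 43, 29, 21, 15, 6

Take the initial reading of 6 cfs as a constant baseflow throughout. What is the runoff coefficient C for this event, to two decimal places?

ΣQ_DR = 241.0 cfs; V = ΣQ_DR·Δt = 2.603 × 10^6 ft³.
Runoff depth d = V / A = 1.000 in.
C = d / P = 1.000 / 2.3 = 0.43.

C ≈ 0.43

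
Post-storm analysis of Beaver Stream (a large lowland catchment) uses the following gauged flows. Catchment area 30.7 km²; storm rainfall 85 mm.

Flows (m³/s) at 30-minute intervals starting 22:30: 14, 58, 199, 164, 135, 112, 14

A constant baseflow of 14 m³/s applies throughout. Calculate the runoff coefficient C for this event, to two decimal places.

C ≈ 0.41

ΣQ_DR = 598.0 m³/s; V = ΣQ_DR·Δt = 1.076 × 10^6 m³.
Runoff depth d = V / A = 35.06 mm.
C = d / P = 35.06 / 85 = 0.41.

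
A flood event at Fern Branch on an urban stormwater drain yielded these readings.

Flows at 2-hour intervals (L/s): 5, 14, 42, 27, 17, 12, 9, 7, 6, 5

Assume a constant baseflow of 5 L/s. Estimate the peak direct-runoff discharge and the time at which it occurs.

Q_p = 37.0 L/s at t = 4 h

Subtracting baseflow gives direct-runoff ordinates: 0.0, 9.0, 37.0, 22.0, 12.0, 7.0, 4.0, 2.0, 1.0, 0.0 L/s.
The maximum is 37.0 L/s, occurring at the reading for t = 4 h.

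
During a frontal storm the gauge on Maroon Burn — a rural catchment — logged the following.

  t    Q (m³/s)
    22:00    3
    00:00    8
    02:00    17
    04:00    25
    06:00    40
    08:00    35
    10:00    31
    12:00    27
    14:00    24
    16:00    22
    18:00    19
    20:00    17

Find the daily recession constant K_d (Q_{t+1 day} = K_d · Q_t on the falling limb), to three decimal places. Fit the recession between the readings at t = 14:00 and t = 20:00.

Between t = 14:00 and t = 20:00 the flow falls from 24 to 17 m³/s over 3×2 h = 6 h.
Per-interval ratio K = (17/24)^(1/3) = 0.8914; K_d = K^(24/2) = 0.252.

K_d ≈ 0.252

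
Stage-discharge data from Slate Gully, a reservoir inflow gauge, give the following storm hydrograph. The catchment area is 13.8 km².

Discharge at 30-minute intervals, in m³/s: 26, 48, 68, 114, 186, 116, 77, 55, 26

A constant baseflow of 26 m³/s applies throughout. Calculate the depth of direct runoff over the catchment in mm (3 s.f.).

Direct runoff: 0.0, 22.0, 42.0, 88.0, 160.0, 90.0, 51.0, 29.0, 0.0 m³/s; ΣQ_DR = 482.0 m³/s.
V = ΣQ_DR · Δt = 482.0 × 1800 s = 8.676 × 10^5 m³.
Over A = 13.8 km², depth = V / A = 62.9 mm.

d ≈ 62.9 mm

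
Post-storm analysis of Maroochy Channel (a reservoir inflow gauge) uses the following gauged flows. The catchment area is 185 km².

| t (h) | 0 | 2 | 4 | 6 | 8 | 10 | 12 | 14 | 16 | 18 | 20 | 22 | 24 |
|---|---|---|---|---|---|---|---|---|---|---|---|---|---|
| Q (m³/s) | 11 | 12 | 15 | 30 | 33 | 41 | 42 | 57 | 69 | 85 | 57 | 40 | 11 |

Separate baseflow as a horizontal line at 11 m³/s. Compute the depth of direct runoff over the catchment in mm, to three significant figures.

d ≈ 14.0 mm

Direct runoff: 0.0, 1.0, 4.0, 19.0, 22.0, 30.0, 31.0, 46.0, 58.0, 74.0, 46.0, 29.0, 0.0 m³/s; ΣQ_DR = 360.0 m³/s.
V = ΣQ_DR · Δt = 360.0 × 7200 s = 2.592 × 10^6 m³.
Over A = 185 km², depth = V / A = 14.0 mm.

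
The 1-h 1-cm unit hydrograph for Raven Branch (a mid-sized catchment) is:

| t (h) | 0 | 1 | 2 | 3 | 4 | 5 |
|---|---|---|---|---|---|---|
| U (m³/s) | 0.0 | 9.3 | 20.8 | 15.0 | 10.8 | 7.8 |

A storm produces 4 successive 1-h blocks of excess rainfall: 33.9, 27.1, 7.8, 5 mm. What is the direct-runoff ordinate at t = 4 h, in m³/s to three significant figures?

Q ≈ 98.1 m³/s

By discrete convolution, Q_j = Σ (P_i / 10 mm) · U_{j−i}.
At t = 4 h (j=4): Q = (33.9/10)·10.8 + (27.1/10)·15.0 + (7.8/10)·20.8 + (5/10)·9.3 = 98.1 m³/s.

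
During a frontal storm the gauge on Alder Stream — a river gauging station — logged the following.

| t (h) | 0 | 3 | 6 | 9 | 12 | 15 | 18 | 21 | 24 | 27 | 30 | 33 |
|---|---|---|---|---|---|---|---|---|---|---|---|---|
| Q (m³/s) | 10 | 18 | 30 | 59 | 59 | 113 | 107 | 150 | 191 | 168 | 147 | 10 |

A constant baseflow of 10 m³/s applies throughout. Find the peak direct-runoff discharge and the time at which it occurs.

Subtracting baseflow gives direct-runoff ordinates: 0.0, 8.0, 20.0, 49.0, 49.0, 103.0, 97.0, 140.0, 181.0, 158.0, 137.0, 0.0 m³/s.
The maximum is 181.0 m³/s, occurring at the reading for t = 24 h.

Q_p = 181.0 m³/s at t = 24 h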